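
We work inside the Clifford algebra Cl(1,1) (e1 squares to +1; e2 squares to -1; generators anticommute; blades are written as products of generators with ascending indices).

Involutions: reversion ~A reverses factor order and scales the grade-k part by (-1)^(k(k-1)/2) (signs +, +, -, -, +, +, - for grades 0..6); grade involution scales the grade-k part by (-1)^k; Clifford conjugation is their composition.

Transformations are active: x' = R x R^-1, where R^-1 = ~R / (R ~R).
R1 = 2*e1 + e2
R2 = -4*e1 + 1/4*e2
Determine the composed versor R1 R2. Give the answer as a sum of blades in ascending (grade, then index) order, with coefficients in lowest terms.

Distribute over the terms of R1 (each basis-blade product reordered to ascending indices, repeated generators contracted through their squares):
(2*e1) R2 = -8 + 1/2*e1 e2
(e2) R2 = -1/4 + 4*e1 e2
Summing the partial products and collecting blades:
Answer: -33/4 + 9/2*e1 e2


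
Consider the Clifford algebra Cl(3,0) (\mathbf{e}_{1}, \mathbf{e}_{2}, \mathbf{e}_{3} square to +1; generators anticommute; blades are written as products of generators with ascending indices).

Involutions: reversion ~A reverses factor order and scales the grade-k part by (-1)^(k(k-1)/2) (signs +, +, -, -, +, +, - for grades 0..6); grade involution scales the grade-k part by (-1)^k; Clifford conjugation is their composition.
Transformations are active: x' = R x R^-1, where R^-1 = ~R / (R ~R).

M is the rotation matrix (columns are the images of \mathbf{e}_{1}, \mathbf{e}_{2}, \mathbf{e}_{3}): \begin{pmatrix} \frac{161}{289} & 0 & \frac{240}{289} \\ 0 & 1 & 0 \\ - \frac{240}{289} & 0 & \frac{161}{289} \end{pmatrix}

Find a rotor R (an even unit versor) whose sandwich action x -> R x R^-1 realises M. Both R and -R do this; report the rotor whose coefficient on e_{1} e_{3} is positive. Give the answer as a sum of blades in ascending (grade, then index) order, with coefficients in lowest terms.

Method: write R = a + b12*e_{1} e_{2} + b13*e_{1} e_{3} + b23*e_{2} e_{3} with a^2 + b12^2 + b13^2 + b23^2 = 1 (so R^-1 = ~R). Expanding the columns R e_j ~R gives tr M = 4a^2 - 1 and, from the antisymmetric part, M21 - M12 = -4a*b12, M13 - M31 = 4a*b13, M32 - M23 = -4a*b23.
Here tr M = \frac{611}{289}, so a^2 = (1 + tr M)/4 = \frac{225}{289} and a = ±\frac{15}{17}. Taking a = \frac{15}{17}: M21 - M12 = 0, M13 - M31 = \frac{480}{289}, M32 - M23 = 0, giving b12 = 0, b13 = \frac{8}{17}, b23 = 0, i.e. R = \frac{15}{17} + \frac{8}{17} e_{1} e_{3}.
Its e_{1} e_{3} coefficient is already positive.
Answer: \frac{15}{17} + \frac{8}{17} e_{1} e_{3}. Key observation: the double cover Spin(3) -> SO(3) sends R and -R to the same matrix (trace \frac{611}{289} here), so the stated sign of the e_{1} e_{3} coefficient is what selects one sheet.


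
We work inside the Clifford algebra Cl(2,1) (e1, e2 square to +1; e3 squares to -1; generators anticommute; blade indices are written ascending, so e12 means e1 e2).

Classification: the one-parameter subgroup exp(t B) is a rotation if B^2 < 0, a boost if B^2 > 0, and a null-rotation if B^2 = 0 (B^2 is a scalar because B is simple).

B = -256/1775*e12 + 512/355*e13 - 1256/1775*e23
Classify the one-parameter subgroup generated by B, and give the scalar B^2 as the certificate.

B^2 term by term: the squares give (-256/1775)^2*(e12)^2 + (512/355)^2*(e13)^2 + (-1256/1775)^2*(e23)^2 = 65536/3150625*(-1) + 262144/126025*(+1) + 1577536/3150625*(+1) = 64/25 (each basis 2-blade squares to minus the product of its generators' squares); cross terms between blades sharing an index anticommute and cancel. So B^2 = 64/25.
Answer: boost, certificate B^2 = 64/25. Certificate logic: 64/25 is a conjugation-invariant scalar, so its sign fixes rotation versus boost versus null-rotation outright.


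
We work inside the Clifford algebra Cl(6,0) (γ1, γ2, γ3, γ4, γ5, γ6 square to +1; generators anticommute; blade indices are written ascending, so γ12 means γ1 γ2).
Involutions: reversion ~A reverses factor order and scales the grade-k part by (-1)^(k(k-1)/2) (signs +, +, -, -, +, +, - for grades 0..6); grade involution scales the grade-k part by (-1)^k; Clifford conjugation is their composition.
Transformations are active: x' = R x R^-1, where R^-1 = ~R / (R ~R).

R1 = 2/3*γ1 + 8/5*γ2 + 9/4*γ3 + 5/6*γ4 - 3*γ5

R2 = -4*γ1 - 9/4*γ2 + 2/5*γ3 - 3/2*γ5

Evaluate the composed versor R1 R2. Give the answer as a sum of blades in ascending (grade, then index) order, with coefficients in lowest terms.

Distribute over the terms of R2 (each basis-blade product reordered to ascending indices, repeated generators contracted through their squares):
R1 (-4*γ1) = -8/3 + 32/5*γ12 + 9*γ13 + 10/3*γ14 - 12*γ15
R1 (-9/4*γ2) = -18/5 - 3/2*γ12 + 81/16*γ23 + 15/8*γ24 - 27/4*γ25
R1 (2/5*γ3) = 9/10 + 4/15*γ13 + 16/25*γ23 - 1/3*γ34 + 6/5*γ35
R1 (-3/2*γ5) = 9/2 - γ15 - 12/5*γ25 - 27/8*γ35 - 5/4*γ45
Summing the partial products and collecting blades:
Answer: -13/15 + 49/10*γ12 + 139/15*γ13 + 10/3*γ14 - 13*γ15 + 2281/400*γ23 + 15/8*γ24 - 183/20*γ25 - 1/3*γ34 - 87/40*γ35 - 5/4*γ45


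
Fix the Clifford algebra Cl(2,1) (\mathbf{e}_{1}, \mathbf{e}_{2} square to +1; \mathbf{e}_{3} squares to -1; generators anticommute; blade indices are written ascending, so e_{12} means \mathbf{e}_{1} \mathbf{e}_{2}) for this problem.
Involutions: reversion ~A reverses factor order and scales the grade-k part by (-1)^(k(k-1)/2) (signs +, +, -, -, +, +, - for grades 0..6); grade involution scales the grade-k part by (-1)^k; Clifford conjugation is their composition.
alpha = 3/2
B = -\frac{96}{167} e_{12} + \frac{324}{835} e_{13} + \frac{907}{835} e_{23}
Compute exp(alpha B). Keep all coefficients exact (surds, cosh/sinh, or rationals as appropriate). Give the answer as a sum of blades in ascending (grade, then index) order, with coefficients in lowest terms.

B^2 term by term: the squares give (-\frac{96}{167})^2*(e_{12})^2 + (\frac{324}{835})^2*(e_{13})^2 + (\frac{907}{835})^2*(e_{23})^2 = \frac{9216}{27889}*(-1) + \frac{104976}{697225}*(+1) + \frac{822649}{697225}*(+1) = 1 (each basis 2-blade squares to minus the product of its generators' squares); cross terms between blades sharing an index anticommute and cancel. So B^2 = 1.
B^2 = 1 — the series telescopes hyperbolically here: l = 1, alpha*l = \frac{3}{2}, so exp(alpha B) = cosh(\frac{3}{2}) + (sinh(\frac{3}{2})/1)*B = \cosh{\left(\frac{3}{2} \right)} + (\sinh{\left(\frac{3}{2} \right)})*B.
Answer: \cosh{\left(\frac{3}{2} \right)} - \frac{96 \sinh{\left(\frac{3}{2} \right)}}{167} e_{12} + \frac{324 \sinh{\left(\frac{3}{2} \right)}}{835} e_{13} + \frac{907 \sinh{\left(\frac{3}{2} \right)}}{835} e_{23}


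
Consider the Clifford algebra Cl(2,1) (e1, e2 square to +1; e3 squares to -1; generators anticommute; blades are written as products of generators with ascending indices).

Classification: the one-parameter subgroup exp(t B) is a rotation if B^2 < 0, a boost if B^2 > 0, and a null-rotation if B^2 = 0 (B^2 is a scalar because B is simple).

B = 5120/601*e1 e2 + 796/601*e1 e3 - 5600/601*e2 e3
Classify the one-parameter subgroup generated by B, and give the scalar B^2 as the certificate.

B^2 term by term: the squares give (5120/601)^2*(e1 e2)^2 + (796/601)^2*(e1 e3)^2 + (-5600/601)^2*(e2 e3)^2 = 26214400/361201*(-1) + 633616/361201*(+1) + 31360000/361201*(+1) = 16 (each basis 2-blade squares to minus the product of its generators' squares); cross terms between blades sharing an index anticommute and cancel. So B^2 = 16.
Answer: boost, certificate B^2 = 16. Note: conjugating B changes its blade decomposition but never the scalar B^2 = 16, whose sign settles the classification.


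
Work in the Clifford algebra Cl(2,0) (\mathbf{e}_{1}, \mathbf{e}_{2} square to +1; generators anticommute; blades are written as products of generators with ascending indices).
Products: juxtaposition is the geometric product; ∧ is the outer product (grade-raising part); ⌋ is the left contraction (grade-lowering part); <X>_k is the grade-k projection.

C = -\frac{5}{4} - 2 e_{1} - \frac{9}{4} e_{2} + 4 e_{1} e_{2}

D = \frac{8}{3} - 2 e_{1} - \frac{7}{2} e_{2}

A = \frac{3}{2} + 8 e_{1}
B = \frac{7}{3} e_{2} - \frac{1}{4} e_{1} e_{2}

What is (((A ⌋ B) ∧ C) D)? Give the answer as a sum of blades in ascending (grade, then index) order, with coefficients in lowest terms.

step 1: \frac{3}{2} e_{2} - \frac{3}{8} e_{1} e_{2}
step 2: -\frac{15}{8} e_{2} + \frac{111}{32} e_{1} e_{2}
step 3: \frac{105}{16} - \frac{777}{64} e_{1} + \frac{31}{16} e_{2} + \frac{11}{2} e_{1} e_{2}
Answer: \frac{105}{16} - \frac{777}{64} e_{1} + \frac{31}{16} e_{2} + \frac{11}{2} e_{1} e_{2}


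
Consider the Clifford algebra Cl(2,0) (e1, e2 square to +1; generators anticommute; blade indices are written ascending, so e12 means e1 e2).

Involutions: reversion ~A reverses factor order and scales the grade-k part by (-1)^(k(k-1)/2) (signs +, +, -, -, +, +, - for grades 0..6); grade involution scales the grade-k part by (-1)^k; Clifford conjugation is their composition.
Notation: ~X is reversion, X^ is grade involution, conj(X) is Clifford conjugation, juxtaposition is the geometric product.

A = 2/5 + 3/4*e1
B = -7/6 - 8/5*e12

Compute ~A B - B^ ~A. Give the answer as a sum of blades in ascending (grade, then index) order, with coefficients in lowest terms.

first term: -7/15 - 7/8*e1 - 6/5*e2 - 16/25*e12
second term: -7/15 - 7/8*e1 + 6/5*e2 - 16/25*e12
Answer: -12/5*e2


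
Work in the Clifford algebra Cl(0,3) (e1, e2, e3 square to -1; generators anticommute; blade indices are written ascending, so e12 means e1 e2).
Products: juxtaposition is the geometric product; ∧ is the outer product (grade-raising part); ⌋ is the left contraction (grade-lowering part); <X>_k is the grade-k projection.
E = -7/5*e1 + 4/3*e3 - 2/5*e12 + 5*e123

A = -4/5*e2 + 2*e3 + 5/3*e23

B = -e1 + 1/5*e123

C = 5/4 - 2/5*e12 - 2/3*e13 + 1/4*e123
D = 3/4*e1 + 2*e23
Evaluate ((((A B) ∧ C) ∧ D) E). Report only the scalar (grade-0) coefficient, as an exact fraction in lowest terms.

step 1: -1/3*e1 - 6/5*e12 + 46/25*e13 - 5/3*e123
step 2: -5/12*e1 - 3/2*e12 + 23/10*e13 - 25/12*e123
step 3: -5/6*e123
step 4: -25/6 - 1/3*e3 + 10/9*e12 - 7/6*e23
Answer: -25/6


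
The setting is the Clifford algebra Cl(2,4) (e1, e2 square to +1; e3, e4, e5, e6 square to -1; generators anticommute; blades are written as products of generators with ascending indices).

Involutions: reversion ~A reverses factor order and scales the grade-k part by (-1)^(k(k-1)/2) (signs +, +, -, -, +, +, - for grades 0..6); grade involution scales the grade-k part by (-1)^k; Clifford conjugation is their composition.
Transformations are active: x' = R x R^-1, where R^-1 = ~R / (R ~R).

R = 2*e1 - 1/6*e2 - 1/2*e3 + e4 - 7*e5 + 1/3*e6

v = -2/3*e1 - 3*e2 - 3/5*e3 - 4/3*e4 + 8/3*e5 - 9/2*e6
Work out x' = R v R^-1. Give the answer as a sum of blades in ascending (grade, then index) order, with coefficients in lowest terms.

~R = 2*e1 - 1/6*e2 - 1/2*e3 + e4 - 7*e5 + 1/3*e6, and R ~R = -139/3, so R^-1 = ~R / (-139/3).
R v = 611/30 - 55/9*e1 e2 - 23/15*e1 e3 - 2*e1 e4 + 2/3*e1 e5 - 79/9*e1 e6 - 7/5*e2 e3 + 29/9*e2 e4 - 193/9*e2 e5 + 7/4*e2 e6 + 19/15*e3 e4 - 83/15*e3 e5 + 49/20*e3 e6 - 20/3*e4 e5 - 73/18*e4 e6 + 551/18*e5 e6
Answer: -2276/2085*e1 + 13121/4170*e2 + 289/278*e3 + 947/2085*e4 + 7271/2085*e5 + 17543/4170*e6


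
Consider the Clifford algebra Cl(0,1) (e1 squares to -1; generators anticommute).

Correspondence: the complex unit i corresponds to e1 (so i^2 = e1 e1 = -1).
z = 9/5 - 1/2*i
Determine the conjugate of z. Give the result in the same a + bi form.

In blades: z = 9/5 - 1/2*e1.
Conjugation here is Clifford conjugation: the scalar is fixed and the grade-1 and grade-2 blades all flip sign, giving 9/5 + 1/2*e1; translating back:
Answer: 9/5 + 1/2*i


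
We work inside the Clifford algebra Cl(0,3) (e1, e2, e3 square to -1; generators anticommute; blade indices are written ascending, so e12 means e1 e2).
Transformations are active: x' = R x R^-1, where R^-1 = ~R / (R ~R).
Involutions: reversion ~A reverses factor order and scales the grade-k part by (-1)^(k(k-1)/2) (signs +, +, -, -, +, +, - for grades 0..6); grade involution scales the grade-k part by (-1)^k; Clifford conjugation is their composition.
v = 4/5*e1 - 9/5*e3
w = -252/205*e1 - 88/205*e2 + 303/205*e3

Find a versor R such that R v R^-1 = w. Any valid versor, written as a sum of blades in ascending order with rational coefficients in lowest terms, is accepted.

A norm check does it: q(v) = q(w) = -97/25, hence R = v + w = -88/205*e1 - 88/205*e2 - 66/205*e3 realises the map — parallel part kept, (v - w)/2 negated, v carried to w.
Answer: -88/205*e1 - 88/205*e2 - 66/205*e3


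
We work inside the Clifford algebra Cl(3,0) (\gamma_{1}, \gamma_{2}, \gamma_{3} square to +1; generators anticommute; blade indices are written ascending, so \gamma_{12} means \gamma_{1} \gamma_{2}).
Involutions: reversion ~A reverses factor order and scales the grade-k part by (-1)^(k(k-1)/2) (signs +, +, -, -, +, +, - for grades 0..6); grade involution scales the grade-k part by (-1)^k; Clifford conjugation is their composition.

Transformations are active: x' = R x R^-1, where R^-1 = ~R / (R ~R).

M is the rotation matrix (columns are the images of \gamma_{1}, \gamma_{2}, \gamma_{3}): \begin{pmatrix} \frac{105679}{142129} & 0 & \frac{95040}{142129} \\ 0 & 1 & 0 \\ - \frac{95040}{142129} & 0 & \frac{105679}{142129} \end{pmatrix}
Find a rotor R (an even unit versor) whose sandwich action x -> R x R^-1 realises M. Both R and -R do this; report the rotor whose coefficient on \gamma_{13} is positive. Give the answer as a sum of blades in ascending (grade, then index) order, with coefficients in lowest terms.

Method: write R = a + b12*\gamma_{12} + b13*\gamma_{13} + b23*\gamma_{23} with a^2 + b12^2 + b13^2 + b23^2 = 1 (so R^-1 = ~R). Expanding the columns R e_j ~R gives tr M = 4a^2 - 1 and, from the antisymmetric part, M21 - M12 = -4a*b12, M13 - M31 = 4a*b13, M32 - M23 = -4a*b23.
Here tr M = \frac{353487}{142129}, so a^2 = (1 + tr M)/4 = \frac{123904}{142129} and a = ±\frac{352}{377}. Taking a = \frac{352}{377}: M21 - M12 = 0, M13 - M31 = \frac{190080}{142129}, M32 - M23 = 0, giving b12 = 0, b13 = \frac{135}{377}, b23 = 0, i.e. R = \frac{352}{377} + \frac{135}{377} \gamma_{13}.
Its \gamma_{13} coefficient is already positive.
Answer: \frac{352}{377} + \frac{135}{377} \gamma_{13}. Uniqueness: Spin(3) -> SO(3) maps R and -R to the same rotation of trace \frac{353487}{142129}; fixing the sign of the \gamma_{13} coefficient removes the ambiguity.


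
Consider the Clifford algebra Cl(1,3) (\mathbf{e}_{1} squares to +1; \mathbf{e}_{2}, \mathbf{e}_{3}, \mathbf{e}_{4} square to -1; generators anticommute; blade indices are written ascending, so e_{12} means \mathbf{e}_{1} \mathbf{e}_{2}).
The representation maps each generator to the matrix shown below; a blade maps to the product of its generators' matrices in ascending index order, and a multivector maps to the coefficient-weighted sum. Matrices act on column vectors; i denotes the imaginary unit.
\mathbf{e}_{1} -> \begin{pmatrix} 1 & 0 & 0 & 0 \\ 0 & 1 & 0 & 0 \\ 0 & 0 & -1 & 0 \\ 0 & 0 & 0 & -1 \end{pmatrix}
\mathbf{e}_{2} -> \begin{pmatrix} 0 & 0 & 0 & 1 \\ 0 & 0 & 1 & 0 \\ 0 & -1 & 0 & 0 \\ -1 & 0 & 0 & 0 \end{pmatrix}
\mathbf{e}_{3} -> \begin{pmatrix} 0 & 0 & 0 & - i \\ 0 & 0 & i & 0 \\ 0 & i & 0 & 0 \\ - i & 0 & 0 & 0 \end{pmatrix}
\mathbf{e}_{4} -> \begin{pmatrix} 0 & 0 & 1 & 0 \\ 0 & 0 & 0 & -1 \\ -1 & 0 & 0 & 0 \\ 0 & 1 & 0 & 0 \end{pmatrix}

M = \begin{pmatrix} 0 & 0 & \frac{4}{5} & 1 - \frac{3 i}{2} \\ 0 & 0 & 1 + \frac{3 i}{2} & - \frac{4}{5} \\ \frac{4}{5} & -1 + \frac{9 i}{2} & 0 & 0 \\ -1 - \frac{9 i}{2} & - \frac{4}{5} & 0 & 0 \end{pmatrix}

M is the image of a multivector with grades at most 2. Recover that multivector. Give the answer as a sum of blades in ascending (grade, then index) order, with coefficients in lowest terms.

Method: the blade images are trace-orthogonal — tr(rho(e_A) rho(e_B)^-1) = 4 if A = B and 0 otherwise — and rho(e_A)^-1 = (e_A)^2 * rho(e_A) with (e_A)^2 = +1 or -1, so the coefficient of e_A in the preimage is (e_A)^2 * tr(M rho(e_A))/4.
Nonzero projections over blades of grade <= 2: e_{2}: (e_{2})^2 = -1, tr(M rho(e_{2})) = -4, coefficient 1; e_{3}: (e_{3})^2 = -1, tr(M rho(e_{3})) = -12, coefficient 3; e_{13}: (e_{13})^2 = +1, tr(M rho(e_{13})) = -6, coefficient -\frac{3}{2}; e_{14}: (e_{14})^2 = +1, tr(M rho(e_{14})) = \frac{16}{5}, coefficient \frac{4}{5}. Every other blade of grade <= 2 projects to 0.
Answer: e_{2} + 3 e_{3} - \frac{3}{2} e_{13} + \frac{4}{5} e_{14}


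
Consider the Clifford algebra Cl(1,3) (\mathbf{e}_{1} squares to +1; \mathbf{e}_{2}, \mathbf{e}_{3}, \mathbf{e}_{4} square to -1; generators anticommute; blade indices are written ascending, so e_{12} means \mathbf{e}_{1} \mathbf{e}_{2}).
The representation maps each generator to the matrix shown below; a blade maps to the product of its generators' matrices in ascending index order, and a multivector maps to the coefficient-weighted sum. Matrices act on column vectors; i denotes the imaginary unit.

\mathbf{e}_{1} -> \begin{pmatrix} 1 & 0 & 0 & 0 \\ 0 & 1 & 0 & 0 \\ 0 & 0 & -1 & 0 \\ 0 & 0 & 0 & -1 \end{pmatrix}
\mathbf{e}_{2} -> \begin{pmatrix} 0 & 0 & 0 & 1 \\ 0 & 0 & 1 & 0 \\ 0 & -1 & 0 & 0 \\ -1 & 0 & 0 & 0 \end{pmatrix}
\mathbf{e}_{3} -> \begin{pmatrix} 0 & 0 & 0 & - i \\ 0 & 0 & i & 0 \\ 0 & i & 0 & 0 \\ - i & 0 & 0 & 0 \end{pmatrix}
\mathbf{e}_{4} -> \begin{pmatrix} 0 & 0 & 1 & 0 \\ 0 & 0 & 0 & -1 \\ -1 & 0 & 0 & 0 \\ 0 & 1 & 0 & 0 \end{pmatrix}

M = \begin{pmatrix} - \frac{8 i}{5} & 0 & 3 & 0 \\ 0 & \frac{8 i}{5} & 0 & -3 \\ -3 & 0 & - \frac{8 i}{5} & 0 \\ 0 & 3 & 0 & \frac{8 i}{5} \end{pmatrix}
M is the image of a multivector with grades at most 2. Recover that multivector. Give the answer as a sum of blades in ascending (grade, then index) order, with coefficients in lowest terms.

Method: the blade images are trace-orthogonal — tr(rho(e_A) rho(e_B)^-1) = 4 if A = B and 0 otherwise — and rho(e_A)^-1 = (e_A)^2 * rho(e_A) with (e_A)^2 = +1 or -1, so the coefficient of e_A in the preimage is (e_A)^2 * tr(M rho(e_A))/4.
Nonzero projections over blades of grade <= 2: e_{4}: (e_{4})^2 = -1, tr(M rho(e_{4})) = -12, coefficient 3; e_{23}: (e_{23})^2 = -1, tr(M rho(e_{23})) = - \frac{32}{5}, coefficient \frac{8}{5}. Every other blade of grade <= 2 projects to 0.
Answer: 3 e_{4} + \frac{8}{5} e_{23}


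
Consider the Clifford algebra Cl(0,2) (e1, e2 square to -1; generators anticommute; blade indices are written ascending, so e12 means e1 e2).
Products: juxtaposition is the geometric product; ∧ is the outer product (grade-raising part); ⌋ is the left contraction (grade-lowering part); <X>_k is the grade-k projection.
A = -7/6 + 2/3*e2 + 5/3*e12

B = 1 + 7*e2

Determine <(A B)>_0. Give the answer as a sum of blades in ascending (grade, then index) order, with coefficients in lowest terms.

step 1: -35/6 - 35/3*e1 - 15/2*e2 + 5/3*e12
step 2: -35/6
Answer: -35/6


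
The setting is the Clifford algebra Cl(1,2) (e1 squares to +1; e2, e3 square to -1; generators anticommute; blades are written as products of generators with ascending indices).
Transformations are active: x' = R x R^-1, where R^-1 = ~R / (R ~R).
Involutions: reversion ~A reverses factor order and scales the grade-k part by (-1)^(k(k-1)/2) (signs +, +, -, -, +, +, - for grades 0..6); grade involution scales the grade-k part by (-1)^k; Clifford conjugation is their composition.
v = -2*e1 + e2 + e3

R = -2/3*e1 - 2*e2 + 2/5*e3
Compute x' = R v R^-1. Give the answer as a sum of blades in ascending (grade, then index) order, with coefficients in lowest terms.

~R = -2/3*e1 - 2*e2 + 2/5*e3, and R ~R = -836/225, so R^-1 = ~R / (-836/225).
R v = 44/15 - 14/3*e1 e2 + 2/15*e1 e3 - 12/5*e2 e3
Answer: 58/19*e1 + 41/19*e2 - 31/19*e3


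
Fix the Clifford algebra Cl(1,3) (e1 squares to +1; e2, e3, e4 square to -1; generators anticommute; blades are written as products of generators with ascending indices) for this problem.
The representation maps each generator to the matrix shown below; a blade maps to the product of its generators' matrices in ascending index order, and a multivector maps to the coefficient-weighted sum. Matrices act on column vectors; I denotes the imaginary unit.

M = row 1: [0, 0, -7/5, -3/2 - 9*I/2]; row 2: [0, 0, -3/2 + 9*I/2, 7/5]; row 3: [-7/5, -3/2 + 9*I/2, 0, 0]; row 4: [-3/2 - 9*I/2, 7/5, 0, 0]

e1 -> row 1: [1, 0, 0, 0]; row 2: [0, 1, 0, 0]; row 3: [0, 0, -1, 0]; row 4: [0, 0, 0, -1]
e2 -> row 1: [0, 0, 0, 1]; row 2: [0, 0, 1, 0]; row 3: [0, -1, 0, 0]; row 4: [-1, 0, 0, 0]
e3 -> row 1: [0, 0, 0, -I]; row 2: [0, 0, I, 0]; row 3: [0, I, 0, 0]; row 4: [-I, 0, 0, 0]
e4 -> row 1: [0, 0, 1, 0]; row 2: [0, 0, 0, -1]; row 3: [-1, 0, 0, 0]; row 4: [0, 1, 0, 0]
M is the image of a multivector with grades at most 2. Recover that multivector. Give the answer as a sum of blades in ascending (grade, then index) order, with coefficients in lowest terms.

Method: the blade images are trace-orthogonal — tr(rho(e_A) rho(e_B)^-1) = 4 if A = B and 0 otherwise — and rho(e_A)^-1 = (e_A)^2 * rho(e_A) with (e_A)^2 = +1 or -1, so the coefficient of e_A in the preimage is (e_A)^2 * tr(M rho(e_A))/4.
Nonzero projections over blades of grade <= 2: e3: (e3)^2 = -1, tr(M rho(e3)) = -18, coefficient 9/2; e1 e2: (e1 e2)^2 = +1, tr(M rho(e1 e2)) = -6, coefficient -3/2; e1 e4: (e1 e4)^2 = +1, tr(M rho(e1 e4)) = -28/5, coefficient -7/5. Every other blade of grade <= 2 projects to 0.
Answer: 9/2*e3 - 3/2*e1 e2 - 7/5*e1 e4


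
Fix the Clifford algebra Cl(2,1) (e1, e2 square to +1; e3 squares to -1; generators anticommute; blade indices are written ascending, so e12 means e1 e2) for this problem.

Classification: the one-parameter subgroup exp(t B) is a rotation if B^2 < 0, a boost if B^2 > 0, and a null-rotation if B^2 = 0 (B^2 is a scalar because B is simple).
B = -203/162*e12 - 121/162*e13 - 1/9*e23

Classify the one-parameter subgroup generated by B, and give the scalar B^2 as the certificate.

B^2 term by term: the squares give (-203/162)^2*(e12)^2 + (-121/162)^2*(e13)^2 + (-1/9)^2*(e23)^2 = 41209/26244*(-1) + 14641/26244*(+1) + 1/81*(+1) = -1 (each basis 2-blade squares to minus the product of its generators' squares); cross terms between blades sharing an index anticommute and cancel. So B^2 = -1.
Answer: rotation, certificate B^2 = -1. Because -1 is invariant under every versor sandwich, the classification follows from its sign alone.


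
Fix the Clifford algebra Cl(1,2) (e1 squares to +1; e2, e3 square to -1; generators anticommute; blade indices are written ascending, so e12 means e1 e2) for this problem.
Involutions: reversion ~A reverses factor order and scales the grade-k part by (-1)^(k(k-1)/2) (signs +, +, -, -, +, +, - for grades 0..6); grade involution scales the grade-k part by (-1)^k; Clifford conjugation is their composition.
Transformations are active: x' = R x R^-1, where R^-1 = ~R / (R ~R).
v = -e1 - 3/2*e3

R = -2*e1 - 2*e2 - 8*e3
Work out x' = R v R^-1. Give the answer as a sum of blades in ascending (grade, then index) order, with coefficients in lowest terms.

~R = -2*e1 - 2*e2 - 8*e3, and R ~R = -64, so R^-1 = ~R / (-64).
R v = -10 - 2*e12 - 5*e13 + 3*e23
Answer: 3/8*e1 - 5/8*e2 - e3


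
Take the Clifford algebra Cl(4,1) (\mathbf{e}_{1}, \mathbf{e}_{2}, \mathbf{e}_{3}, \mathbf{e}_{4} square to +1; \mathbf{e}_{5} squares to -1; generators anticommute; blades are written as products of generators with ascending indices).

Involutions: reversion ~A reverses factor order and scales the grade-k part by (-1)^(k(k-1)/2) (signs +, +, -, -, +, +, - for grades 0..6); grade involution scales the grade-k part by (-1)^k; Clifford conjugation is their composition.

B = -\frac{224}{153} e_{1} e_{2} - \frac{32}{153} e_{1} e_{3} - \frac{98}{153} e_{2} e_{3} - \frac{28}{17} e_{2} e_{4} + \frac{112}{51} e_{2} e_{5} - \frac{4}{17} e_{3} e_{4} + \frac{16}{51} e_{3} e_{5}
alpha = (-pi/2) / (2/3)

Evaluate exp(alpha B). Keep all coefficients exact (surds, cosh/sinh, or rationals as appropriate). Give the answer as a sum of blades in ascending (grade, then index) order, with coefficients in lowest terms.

B^2 term by term: the squares give (-\frac{224}{153})^2*(e_{1} e_{2})^2 + (-\frac{32}{153})^2*(e_{1} e_{3})^2 + (-\frac{98}{153})^2*(e_{2} e_{3})^2 + (-\frac{28}{17})^2*(e_{2} e_{4})^2 + (\frac{112}{51})^2*(e_{2} e_{5})^2 + (-\frac{4}{17})^2*(e_{3} e_{4})^2 + (\frac{16}{51})^2*(e_{3} e_{5})^2 = \frac{50176}{23409}*(-1) + \frac{1024}{23409}*(-1) + \frac{9604}{23409}*(-1) + \frac{784}{289}*(-1) + \frac{12544}{2601}*(+1) + \frac{16}{289}*(-1) + \frac{256}{2601}*(+1) = -\frac{4}{9} (each basis 2-blade squares to minus the product of its generators' squares); cross terms between blades sharing an index anticommute and cancel; the commuting (index-disjoint) pairs give grade-4 terms 2*c*c'*(blade product), which cancel blade by blade — e_{1} e_{2} e_{3} e_{4}: \frac{1792}{2601} - \frac{1792}{2601} = 0; e_{1} e_{2} e_{3} e_{5}: -\frac{7168}{7803} + \frac{7168}{7803} = 0; e_{2} e_{3} e_{4} e_{5}: \frac{896}{867} - \frac{896}{867} = 0 — confirming B is simple. So B^2 = -\frac{4}{9}.
B^2 = -\frac{4}{9} — a negative square means the series sums to a rotation: l = \frac{2}{3}, alpha*l = - \frac{\pi}{2}, so exp(alpha B) = cos(- \frac{\pi}{2}) + (sin(- \frac{\pi}{2})/(\frac{2}{3}))*B = 0 + (- \frac{3}{2})*B.
Answer: \frac{112}{51} e_{1} e_{2} + \frac{16}{51} e_{1} e_{3} + \frac{49}{51} e_{2} e_{3} + \frac{42}{17} e_{2} e_{4} - \frac{56}{17} e_{2} e_{5} + \frac{6}{17} e_{3} e_{4} - \frac{8}{17} e_{3} e_{5}


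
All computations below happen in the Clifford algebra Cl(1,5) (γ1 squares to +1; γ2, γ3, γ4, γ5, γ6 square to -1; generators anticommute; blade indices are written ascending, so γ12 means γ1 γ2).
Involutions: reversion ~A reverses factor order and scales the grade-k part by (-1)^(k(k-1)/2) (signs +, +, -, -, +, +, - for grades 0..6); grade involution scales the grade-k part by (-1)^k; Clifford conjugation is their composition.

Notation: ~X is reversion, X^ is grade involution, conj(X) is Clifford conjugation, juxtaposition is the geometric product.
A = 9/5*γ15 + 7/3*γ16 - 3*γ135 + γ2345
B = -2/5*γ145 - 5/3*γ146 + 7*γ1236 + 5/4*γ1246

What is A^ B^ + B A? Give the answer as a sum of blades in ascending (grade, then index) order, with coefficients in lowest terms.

first term: -1037/225*γ4 + 49/3*γ23 + 35/12*γ24 + 6/5*γ34 - 2/5*γ123 + 21*γ256 + 31/15*γ456 + 5/4*γ1356 - 7*γ1456 - 63/5*γ2356 - 9/4*γ2456 - 5*γ3456 + 5/3*γ12356 - 15/4*γ23456
second term: 1037/225*γ4 + 49/3*γ23 + 35/12*γ24 - 6/5*γ34 + 2/5*γ123 - 21*γ256 + 31/15*γ456 + 5/4*γ1356 - 7*γ1456 + 63/5*γ2356 + 9/4*γ2456 - 5*γ3456 + 5/3*γ12356 - 15/4*γ23456
Answer: 98/3*γ23 + 35/6*γ24 + 62/15*γ456 + 5/2*γ1356 - 14*γ1456 - 10*γ3456 + 10/3*γ12356 - 15/2*γ23456


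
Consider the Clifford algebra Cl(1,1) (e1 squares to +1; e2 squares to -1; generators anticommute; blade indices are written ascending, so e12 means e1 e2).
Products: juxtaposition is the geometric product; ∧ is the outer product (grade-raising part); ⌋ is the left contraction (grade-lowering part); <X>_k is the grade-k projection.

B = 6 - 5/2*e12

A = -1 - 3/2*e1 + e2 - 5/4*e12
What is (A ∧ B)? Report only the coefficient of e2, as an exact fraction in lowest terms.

step 1: -6 - 9*e1 + 6*e2 - 5*e12
Answer: 6


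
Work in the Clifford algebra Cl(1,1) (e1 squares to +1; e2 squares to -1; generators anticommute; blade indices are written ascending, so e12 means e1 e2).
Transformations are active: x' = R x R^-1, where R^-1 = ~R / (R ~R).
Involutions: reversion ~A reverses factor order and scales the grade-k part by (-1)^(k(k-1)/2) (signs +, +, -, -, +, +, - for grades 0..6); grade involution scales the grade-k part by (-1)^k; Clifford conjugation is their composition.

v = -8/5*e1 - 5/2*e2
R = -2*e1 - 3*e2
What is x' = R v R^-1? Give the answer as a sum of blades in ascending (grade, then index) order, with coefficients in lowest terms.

~R = -2*e1 - 3*e2, and R ~R = -5, so R^-1 = ~R / (-5).
R v = -43/10 + 1/5*e12
Answer: -46/25*e1 - 133/50*e2


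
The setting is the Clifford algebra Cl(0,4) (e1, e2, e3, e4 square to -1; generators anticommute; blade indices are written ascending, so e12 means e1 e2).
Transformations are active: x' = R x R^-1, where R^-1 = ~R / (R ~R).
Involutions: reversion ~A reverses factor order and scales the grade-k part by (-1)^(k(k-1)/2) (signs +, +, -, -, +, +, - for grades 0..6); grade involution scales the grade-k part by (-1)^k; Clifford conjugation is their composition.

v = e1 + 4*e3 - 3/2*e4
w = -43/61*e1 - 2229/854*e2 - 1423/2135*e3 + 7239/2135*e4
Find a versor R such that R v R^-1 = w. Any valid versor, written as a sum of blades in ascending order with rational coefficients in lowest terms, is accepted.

Here q(v) = q(w) = -77/4; the classical choice R = v + w = 18/61*e1 - 2229/854*e2 + 7117/2135*e3 + 8073/4270*e4 then realises v -> w under the sandwich.
Answer: 18/61*e1 - 2229/854*e2 + 7117/2135*e3 + 8073/4270*e4


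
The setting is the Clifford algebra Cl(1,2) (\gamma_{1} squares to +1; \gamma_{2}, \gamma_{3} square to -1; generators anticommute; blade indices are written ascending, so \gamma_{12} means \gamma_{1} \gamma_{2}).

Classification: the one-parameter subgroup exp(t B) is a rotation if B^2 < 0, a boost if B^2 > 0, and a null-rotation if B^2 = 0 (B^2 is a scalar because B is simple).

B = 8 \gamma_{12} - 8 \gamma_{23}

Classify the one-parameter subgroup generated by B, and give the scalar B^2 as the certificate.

B^2 term by term: the squares give (8)^2*(\gamma_{12})^2 + (-8)^2*(\gamma_{23})^2 = 64*(+1) + 64*(-1) = 0 (each basis 2-blade squares to minus the product of its generators' squares); cross terms between blades sharing an index anticommute and cancel. So B^2 = 0.
Answer: null-rotation, certificate B^2 = 0. Note: conjugating B changes its blade decomposition but never the scalar B^2 = 0, whose sign settles the classification.


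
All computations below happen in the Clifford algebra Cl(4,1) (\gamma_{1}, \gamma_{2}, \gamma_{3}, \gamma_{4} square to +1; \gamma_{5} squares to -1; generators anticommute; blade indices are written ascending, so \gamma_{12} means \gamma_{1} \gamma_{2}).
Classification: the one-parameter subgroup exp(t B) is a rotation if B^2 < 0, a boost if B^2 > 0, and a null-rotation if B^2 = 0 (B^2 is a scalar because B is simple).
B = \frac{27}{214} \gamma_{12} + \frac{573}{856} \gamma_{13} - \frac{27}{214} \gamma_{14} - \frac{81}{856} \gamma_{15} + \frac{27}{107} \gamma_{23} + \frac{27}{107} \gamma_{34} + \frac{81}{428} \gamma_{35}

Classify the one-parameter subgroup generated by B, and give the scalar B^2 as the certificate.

B^2 term by term: the squares give (\frac{27}{214})^2*(\gamma_{12})^2 + (\frac{573}{856})^2*(\gamma_{13})^2 + (-\frac{27}{214})^2*(\gamma_{14})^2 + (-\frac{81}{856})^2*(\gamma_{15})^2 + (\frac{27}{107})^2*(\gamma_{23})^2 + (\frac{27}{107})^2*(\gamma_{34})^2 + (\frac{81}{428})^2*(\gamma_{35})^2 = \frac{729}{45796}*(-1) + \frac{328329}{732736}*(-1) + \frac{729}{45796}*(-1) + \frac{6561}{732736}*(+1) + \frac{729}{11449}*(-1) + \frac{729}{11449}*(-1) + \frac{6561}{183184}*(+1) = -\frac{9}{16} (each basis 2-blade squares to minus the product of its generators' squares); cross terms between blades sharing an index anticommute and cancel; the commuting (index-disjoint) pairs give grade-4 terms 2*c*c'*(blade product), which cancel blade by blade — \gamma_{1234}: \frac{729}{11449} - \frac{729}{11449} = 0; \gamma_{1235}: \frac{2187}{45796} - \frac{2187}{45796} = 0; \gamma_{1345}: \frac{2187}{45796} - \frac{2187}{45796} = 0 — confirming B is simple. So B^2 = -\frac{9}{16}.
Answer: rotation, certificate B^2 = -\frac{9}{16}. Note: conjugating B changes its blade decomposition but never the scalar B^2 = -\frac{9}{16}, whose sign settles the classification.


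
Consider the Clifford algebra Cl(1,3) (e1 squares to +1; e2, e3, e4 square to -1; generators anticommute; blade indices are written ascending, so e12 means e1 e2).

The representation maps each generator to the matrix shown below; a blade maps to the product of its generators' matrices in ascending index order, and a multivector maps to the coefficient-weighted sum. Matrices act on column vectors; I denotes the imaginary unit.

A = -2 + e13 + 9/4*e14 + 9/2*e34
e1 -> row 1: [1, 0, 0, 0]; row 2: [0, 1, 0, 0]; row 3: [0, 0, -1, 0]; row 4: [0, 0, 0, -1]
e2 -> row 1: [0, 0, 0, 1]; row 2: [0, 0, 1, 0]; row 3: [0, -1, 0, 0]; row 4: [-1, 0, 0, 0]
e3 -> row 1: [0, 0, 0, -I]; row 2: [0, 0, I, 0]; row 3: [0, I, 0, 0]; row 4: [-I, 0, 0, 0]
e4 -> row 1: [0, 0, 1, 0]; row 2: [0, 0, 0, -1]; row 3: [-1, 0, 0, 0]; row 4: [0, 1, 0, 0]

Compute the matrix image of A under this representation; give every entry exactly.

Bivector images (products of the table entries): rho(e13) = rho(e1)rho(e3) = row 1: [0, 0, 0, -I]; row 2: [0, 0, I, 0]; row 3: [0, -I, 0, 0]; row 4: [I, 0, 0, 0]; rho(e14) = rho(e1)rho(e4) = row 1: [0, 0, 1, 0]; row 2: [0, 0, 0, -1]; row 3: [1, 0, 0, 0]; row 4: [0, -1, 0, 0]; rho(e34) = rho(e3)rho(e4) = row 1: [0, -I, 0, 0]; row 2: [-I, 0, 0, 0]; row 3: [0, 0, 0, -I]; row 4: [0, 0, -I, 0].
M = (-2)*1 + (1)*rho(e13) + (9/4)*rho(e14) + (9/2)*rho(e34), summed entrywise (1 is the identity matrix):
Answer: row 1: [-2, -9*I/2, 9/4, -I]; row 2: [-9*I/2, -2, I, -9/4]; row 3: [9/4, -I, -2, -9*I/2]; row 4: [I, -9/4, -9*I/2, -2]


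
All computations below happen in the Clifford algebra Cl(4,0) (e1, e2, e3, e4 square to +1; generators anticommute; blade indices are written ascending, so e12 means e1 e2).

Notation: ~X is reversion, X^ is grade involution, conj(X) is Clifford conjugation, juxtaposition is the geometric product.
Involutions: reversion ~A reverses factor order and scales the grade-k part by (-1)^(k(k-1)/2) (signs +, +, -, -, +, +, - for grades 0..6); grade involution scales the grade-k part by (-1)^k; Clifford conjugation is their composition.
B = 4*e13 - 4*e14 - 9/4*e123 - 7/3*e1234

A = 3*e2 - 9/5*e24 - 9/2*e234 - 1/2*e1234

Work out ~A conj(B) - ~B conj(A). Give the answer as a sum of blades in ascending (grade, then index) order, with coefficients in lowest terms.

first term: 7/6 - 21/2*e1 + 9/8*e4 + 36/5*e12 + 51/20*e13 - 81/8*e14 + 2*e23 + 2*e24 - 6*e123 - 30*e124 + 59/20*e134 + 36/5*e1234
second term: 7/6 - 21/2*e1 + 9/8*e4 - 36/5*e12 + 51/20*e13 + 81/8*e14 + 2*e23 + 2*e24 - 30*e123 - 6*e124 + 59/20*e134 + 36/5*e1234
Answer: 72/5*e12 - 81/4*e14 + 24*e123 - 24*e124


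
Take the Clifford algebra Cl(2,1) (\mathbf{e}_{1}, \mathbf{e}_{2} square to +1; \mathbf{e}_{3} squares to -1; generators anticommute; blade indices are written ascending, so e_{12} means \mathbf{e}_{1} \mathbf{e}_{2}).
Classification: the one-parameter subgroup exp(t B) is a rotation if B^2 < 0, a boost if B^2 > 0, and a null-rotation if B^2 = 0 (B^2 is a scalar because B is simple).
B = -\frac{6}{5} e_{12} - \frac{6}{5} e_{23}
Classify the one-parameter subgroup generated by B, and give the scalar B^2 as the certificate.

B^2 term by term: the squares give (-\frac{6}{5})^2*(e_{12})^2 + (-\frac{6}{5})^2*(e_{23})^2 = \frac{36}{25}*(-1) + \frac{36}{25}*(+1) = 0 (each basis 2-blade squares to minus the product of its generators' squares); cross terms between blades sharing an index anticommute and cancel. So B^2 = 0.
Answer: null-rotation, certificate B^2 = 0. The class reads off the invariant scalar 0 directly.


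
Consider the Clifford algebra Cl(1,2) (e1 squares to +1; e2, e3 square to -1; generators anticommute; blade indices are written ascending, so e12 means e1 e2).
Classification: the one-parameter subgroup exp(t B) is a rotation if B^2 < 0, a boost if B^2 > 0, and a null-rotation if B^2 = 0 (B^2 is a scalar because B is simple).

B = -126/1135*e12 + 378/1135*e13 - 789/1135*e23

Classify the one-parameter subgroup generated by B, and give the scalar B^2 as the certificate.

B^2 term by term: the squares give (-126/1135)^2*(e12)^2 + (378/1135)^2*(e13)^2 + (-789/1135)^2*(e23)^2 = 15876/1288225*(+1) + 142884/1288225*(+1) + 622521/1288225*(-1) = -9/25 (each basis 2-blade squares to minus the product of its generators' squares); cross terms between blades sharing an index anticommute and cancel. So B^2 = -9/25.
Answer: rotation, certificate B^2 = -9/25. No conjugation can change B^2 = -9/25; the sign gives the class.


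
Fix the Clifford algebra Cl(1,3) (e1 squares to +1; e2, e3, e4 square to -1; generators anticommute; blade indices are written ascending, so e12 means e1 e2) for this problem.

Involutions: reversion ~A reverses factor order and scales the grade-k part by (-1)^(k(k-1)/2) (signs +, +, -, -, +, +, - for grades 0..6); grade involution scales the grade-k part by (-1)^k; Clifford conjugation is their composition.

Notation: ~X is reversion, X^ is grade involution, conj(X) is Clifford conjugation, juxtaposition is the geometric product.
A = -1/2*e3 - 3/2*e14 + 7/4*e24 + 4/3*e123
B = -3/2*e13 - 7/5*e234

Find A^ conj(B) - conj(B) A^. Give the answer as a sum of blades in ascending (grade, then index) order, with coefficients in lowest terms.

first term: 3/4*e1 + 2*e2 - 49/20*e3 - 28/15*e14 - 7/10*e24 - 9/4*e34 - 21/10*e123 - 21/8*e1234
second term: -3/4*e1 + 2*e2 - 49/20*e3 + 28/15*e14 - 7/10*e24 + 9/4*e34 + 21/10*e123 - 21/8*e1234
Answer: 3/2*e1 - 56/15*e14 - 9/2*e34 - 21/5*e123


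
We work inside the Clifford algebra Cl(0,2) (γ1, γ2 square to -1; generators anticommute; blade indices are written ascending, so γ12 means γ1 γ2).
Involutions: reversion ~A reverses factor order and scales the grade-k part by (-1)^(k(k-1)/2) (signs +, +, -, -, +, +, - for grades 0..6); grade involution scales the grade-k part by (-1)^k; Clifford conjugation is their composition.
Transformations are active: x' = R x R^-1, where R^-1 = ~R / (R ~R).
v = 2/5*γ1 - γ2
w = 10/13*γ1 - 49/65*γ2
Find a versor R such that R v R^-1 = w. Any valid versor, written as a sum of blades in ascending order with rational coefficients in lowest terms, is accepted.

Take R = v + w = 76/65*γ1 - 114/65*γ2. Because q(v) = q(w) = -29/25, conjugation by R sends v exactly to w.
Answer: 76/65*γ1 - 114/65*γ2


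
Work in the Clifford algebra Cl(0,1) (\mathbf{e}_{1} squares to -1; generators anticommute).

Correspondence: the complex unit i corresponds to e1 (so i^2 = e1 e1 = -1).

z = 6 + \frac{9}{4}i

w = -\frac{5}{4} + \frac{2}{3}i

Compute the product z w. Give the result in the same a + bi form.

In blades: z = 6 + \frac{9}{4} e_{1}, w = -\frac{5}{4} + \frac{2}{3} e_{1}.
Distribute z over w term by term (generator squares from the signature, products reordered to ascending indices): (6)*w = -\frac{15}{2} + 4 e_{1}; (\frac{9}{4} e_{1})*w = -\frac{3}{2} - \frac{45}{16} e_{1}.
Sum: -9 + \frac{19}{16} e_{1}; translating back through the correspondence:
Answer: -9 + \frac{19}{16}i


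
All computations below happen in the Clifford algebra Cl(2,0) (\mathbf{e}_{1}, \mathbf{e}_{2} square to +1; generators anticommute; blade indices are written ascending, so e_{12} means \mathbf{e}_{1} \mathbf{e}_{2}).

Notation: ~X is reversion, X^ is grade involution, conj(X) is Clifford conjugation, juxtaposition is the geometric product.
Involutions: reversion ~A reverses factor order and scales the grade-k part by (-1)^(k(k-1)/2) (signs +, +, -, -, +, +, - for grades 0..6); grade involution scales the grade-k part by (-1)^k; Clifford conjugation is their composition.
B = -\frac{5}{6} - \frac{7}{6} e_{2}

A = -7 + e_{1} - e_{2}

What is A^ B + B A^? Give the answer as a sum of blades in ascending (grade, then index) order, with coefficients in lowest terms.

first term: \frac{14}{3} + \frac{5}{6} e_{1} + \frac{22}{3} e_{2} + \frac{7}{6} e_{12}
second term: \frac{14}{3} + \frac{5}{6} e_{1} + \frac{22}{3} e_{2} - \frac{7}{6} e_{12}
Answer: \frac{28}{3} + \frac{5}{3} e_{1} + \frac{44}{3} e_{2}


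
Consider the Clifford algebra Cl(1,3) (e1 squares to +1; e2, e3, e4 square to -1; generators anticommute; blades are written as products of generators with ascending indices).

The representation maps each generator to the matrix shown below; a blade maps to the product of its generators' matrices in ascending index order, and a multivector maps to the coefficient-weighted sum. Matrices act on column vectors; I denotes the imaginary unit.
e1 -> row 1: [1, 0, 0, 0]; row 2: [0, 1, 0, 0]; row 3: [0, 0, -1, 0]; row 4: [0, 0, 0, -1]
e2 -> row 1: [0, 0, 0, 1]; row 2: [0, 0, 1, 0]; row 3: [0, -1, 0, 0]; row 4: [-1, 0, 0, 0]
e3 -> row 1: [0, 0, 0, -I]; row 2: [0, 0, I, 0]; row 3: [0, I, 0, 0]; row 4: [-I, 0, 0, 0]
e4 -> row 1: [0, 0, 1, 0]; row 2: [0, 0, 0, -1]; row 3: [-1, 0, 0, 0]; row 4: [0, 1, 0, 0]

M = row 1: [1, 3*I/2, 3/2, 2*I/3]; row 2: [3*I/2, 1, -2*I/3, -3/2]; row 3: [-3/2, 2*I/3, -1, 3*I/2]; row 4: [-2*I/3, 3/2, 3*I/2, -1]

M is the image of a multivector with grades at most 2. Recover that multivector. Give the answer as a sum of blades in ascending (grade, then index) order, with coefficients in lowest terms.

Method: the blade images are trace-orthogonal — tr(rho(e_A) rho(e_B)^-1) = 4 if A = B and 0 otherwise — and rho(e_A)^-1 = (e_A)^2 * rho(e_A) with (e_A)^2 = +1 or -1, so the coefficient of e_A in the preimage is (e_A)^2 * tr(M rho(e_A))/4.
Nonzero projections over blades of grade <= 2: e1: (e1)^2 = +1, tr(M rho(e1)) = 4, coefficient 1; e4: (e4)^2 = -1, tr(M rho(e4)) = -6, coefficient 3/2; e1 e3: (e1 e3)^2 = +1, tr(M rho(e1 e3)) = -8/3, coefficient -2/3; e3 e4: (e3 e4)^2 = -1, tr(M rho(e3 e4)) = 6, coefficient -3/2. Every other blade of grade <= 2 projects to 0.
Answer: e1 + 3/2*e4 - 2/3*e1 e3 - 3/2*e3 e4
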